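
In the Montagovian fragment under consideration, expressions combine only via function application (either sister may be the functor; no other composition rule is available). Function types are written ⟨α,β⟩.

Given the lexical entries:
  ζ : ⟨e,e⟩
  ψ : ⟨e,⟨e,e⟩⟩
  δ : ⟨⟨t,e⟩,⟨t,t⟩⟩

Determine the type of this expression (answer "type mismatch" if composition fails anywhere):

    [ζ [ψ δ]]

At [ψ δ]: neither ⟨e,⟨e,e⟩⟩ nor ⟨⟨t,e⟩,⟨t,t⟩⟩ can take the other as argument; the node is ill-typed.

type mismatch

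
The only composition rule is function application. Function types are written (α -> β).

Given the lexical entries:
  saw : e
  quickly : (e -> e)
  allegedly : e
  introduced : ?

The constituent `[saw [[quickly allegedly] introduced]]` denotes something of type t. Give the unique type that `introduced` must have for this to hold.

(e -> (e -> t))

[saw [[quickly allegedly] introduced]] must have type t. The sister saw has type e; that is not a function onto t, so [[quickly allegedly] introduced] must be the functor, of type (e -> t).
[[quickly allegedly] introduced] must have type (e -> t). The sister [quickly allegedly] has type e; that is not a function onto (e -> t), so introduced must be the functor, of type (e -> (e -> t)).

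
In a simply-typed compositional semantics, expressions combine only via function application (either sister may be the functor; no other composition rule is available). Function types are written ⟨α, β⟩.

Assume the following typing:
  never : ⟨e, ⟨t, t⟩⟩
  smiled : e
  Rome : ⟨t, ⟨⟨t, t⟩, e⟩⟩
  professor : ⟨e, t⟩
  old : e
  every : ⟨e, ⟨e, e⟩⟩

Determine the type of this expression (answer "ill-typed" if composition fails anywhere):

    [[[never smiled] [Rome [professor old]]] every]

⟨e, e⟩

[never smiled]: functor never : ⟨e, ⟨t, t⟩⟩, argument smiled : e; result ⟨t, t⟩.
[professor old]: functor professor : ⟨e, t⟩, argument old : e; result t.
[Rome [professor old]]: functor Rome : ⟨t, ⟨⟨t, t⟩, e⟩⟩, argument [professor old] : t; result ⟨⟨t, t⟩, e⟩.
[[never smiled] [Rome [professor old]]]: functor [Rome [professor old]] : ⟨⟨t, t⟩, e⟩, argument [never smiled] : ⟨t, t⟩; result e.
[[[never smiled] [Rome [professor old]]] every]: functor every : ⟨e, ⟨e, e⟩⟩, argument [[never smiled] [Rome [professor old]]] : e; result ⟨e, e⟩.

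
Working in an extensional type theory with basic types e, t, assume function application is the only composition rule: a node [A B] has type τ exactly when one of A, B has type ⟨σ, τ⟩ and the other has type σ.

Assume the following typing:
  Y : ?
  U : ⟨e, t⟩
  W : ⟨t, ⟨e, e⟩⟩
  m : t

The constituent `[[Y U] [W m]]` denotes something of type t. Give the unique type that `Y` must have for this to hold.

[[Y U] [W m]] must have type t. The sister [W m] has type ⟨e, e⟩; that is not a function onto t, so [Y U] must be the functor, of type ⟨⟨e, e⟩, t⟩.
[Y U] must have type ⟨⟨e, e⟩, t⟩. The sister U has type ⟨e, t⟩; that is not a function onto ⟨⟨e, e⟩, t⟩, so Y must be the functor, of type ⟨⟨e, t⟩, ⟨⟨e, e⟩, t⟩⟩.

⟨⟨e, t⟩, ⟨⟨e, e⟩, t⟩⟩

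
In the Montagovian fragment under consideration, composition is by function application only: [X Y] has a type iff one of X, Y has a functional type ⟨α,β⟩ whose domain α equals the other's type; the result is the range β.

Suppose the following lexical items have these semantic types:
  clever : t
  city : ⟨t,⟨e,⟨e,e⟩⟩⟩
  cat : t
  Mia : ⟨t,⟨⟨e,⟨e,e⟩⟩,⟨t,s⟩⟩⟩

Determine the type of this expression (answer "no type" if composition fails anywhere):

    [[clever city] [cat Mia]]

At [clever city], city : ⟨t,⟨e,⟨e,e⟩⟩⟩ takes clever : t, giving ⟨e,⟨e,e⟩⟩.
At [cat Mia], Mia : ⟨t,⟨⟨e,⟨e,e⟩⟩,⟨t,s⟩⟩⟩ takes cat : t, giving ⟨⟨e,⟨e,e⟩⟩,⟨t,s⟩⟩.
At [[clever city] [cat Mia]], [cat Mia] : ⟨⟨e,⟨e,e⟩⟩,⟨t,s⟩⟩ takes [clever city] : ⟨e,⟨e,e⟩⟩, giving ⟨t,s⟩.

⟨t,s⟩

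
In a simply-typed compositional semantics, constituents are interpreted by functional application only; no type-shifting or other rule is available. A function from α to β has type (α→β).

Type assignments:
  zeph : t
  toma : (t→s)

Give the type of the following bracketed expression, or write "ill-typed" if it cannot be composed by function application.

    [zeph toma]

s

At [zeph toma], toma : (t→s) takes zeph : t, giving s.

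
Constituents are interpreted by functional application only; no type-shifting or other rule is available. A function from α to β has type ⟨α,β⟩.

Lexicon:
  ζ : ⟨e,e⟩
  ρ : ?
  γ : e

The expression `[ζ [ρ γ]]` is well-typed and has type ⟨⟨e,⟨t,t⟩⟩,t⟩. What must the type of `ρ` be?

⟨e,⟨⟨e,e⟩,⟨⟨e,⟨t,t⟩⟩,t⟩⟩⟩

[ζ [ρ γ]] is required to be ⟨⟨e,⟨t,t⟩⟩,t⟩. ζ : ⟨e,e⟩ cannot yield ⟨⟨e,⟨t,t⟩⟩,t⟩ as functor, so [ρ γ] : ⟨⟨e,e⟩,⟨⟨e,⟨t,t⟩⟩,t⟩⟩.
[ρ γ] is required to be ⟨⟨e,e⟩,⟨⟨e,⟨t,t⟩⟩,t⟩⟩. γ : e cannot yield ⟨⟨e,e⟩,⟨⟨e,⟨t,t⟩⟩,t⟩⟩ as functor, so ρ : ⟨e,⟨⟨e,e⟩,⟨⟨e,⟨t,t⟩⟩,t⟩⟩⟩.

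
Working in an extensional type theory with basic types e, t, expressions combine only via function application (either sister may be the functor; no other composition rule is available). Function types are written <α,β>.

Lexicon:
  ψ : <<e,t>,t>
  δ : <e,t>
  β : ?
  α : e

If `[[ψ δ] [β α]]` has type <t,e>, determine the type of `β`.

<e,<t,<t,e>>>

For [[ψ δ] [β α]] to have type <t,e> with [ψ δ] of type t, [β α] must be the function: [β α] : <t,<t,e>>.
For [β α] to have type <t,<t,e>> with α of type e, β must be the function: β : <e,<t,<t,e>>>.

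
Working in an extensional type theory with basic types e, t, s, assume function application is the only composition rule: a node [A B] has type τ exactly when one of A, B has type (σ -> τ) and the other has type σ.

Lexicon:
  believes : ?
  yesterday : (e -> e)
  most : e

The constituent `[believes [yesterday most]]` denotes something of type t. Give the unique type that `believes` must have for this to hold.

(e -> t)

At [believes [yesterday most]] (required: t): [yesterday most] is e, which is not a function with range t; hence believes is the functor — type (e -> t).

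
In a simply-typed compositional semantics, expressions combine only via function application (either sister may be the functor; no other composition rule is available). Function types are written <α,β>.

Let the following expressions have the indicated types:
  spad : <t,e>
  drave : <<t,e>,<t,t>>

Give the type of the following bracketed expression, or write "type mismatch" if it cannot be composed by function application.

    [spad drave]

<t,t>

[spad drave]: <<t,e>,<t,t>> applied to <t,e> yields <t,t>.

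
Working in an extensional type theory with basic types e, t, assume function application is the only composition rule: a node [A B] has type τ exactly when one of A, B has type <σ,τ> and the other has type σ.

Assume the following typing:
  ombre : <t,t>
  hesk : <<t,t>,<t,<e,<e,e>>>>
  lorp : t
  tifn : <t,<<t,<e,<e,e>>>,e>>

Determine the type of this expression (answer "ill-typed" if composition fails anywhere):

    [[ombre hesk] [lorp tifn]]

[ombre hesk] — hesk of type <<t,t>,<t,<e,<e,e>>>> combines with ombre of type <t,t>: type <t,<e,<e,e>>>.
[lorp tifn] — tifn of type <t,<<t,<e,<e,e>>>,e>> combines with lorp of type t: type <<t,<e,<e,e>>>,e>.
[[ombre hesk] [lorp tifn]] — [lorp tifn] of type <<t,<e,<e,e>>>,e> combines with [ombre hesk] of type <t,<e,<e,e>>>: type e.

e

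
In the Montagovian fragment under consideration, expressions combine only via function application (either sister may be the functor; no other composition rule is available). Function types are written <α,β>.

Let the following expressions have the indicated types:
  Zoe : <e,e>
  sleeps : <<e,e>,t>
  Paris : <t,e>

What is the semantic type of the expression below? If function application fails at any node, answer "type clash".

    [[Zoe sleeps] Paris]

[Zoe sleeps]: <<e,e>,t> applied to <e,e> yields t.
[[Zoe sleeps] Paris]: <t,e> applied to t yields e.

e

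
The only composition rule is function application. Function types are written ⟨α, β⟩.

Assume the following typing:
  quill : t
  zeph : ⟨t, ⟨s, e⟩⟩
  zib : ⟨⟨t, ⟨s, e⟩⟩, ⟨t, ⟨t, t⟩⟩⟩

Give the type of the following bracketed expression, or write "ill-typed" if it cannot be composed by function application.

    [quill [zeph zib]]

⟨t, t⟩

[zeph zib] — zib of type ⟨⟨t, ⟨s, e⟩⟩, ⟨t, ⟨t, t⟩⟩⟩ combines with zeph of type ⟨t, ⟨s, e⟩⟩: type ⟨t, ⟨t, t⟩⟩.
[quill [zeph zib]] — [zeph zib] of type ⟨t, ⟨t, t⟩⟩ combines with quill of type t: type ⟨t, t⟩.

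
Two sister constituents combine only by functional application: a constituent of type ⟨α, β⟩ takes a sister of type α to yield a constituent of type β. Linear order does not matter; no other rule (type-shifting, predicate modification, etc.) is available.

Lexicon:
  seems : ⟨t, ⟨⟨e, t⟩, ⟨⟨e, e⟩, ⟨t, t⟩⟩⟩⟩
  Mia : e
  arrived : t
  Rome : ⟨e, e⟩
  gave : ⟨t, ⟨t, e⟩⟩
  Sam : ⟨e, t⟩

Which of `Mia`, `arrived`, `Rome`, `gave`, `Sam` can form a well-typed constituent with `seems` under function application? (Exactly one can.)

Mia : e — seems needs t; Mia needs nothing (atomic); neither fits.
arrived — combines: seems : ⟨t, ⟨⟨e, t⟩, ⟨⟨e, e⟩, ⟨t, t⟩⟩⟩⟩ takes arrived : t as argument, giving ⟨⟨e, t⟩, ⟨⟨e, e⟩, ⟨t, t⟩⟩⟩.
Rome : ⟨e, e⟩ — seems needs t; Rome needs e; neither fits.
gave : ⟨t, ⟨t, e⟩⟩ — seems needs t; gave needs t; neither fits.
Sam : ⟨e, t⟩ — seems needs t; Sam needs e; neither fits.

arrived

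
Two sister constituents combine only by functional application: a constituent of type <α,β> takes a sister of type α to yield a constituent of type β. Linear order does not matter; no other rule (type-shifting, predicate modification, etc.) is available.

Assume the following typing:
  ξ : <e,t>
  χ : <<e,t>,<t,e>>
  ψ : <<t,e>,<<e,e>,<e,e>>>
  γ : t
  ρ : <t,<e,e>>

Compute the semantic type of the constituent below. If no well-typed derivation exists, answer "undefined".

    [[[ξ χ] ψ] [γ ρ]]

<e,e>

[ξ χ]: functor χ : <<e,t>,<t,e>>, argument ξ : <e,t>; result <t,e>.
[[ξ χ] ψ]: functor ψ : <<t,e>,<<e,e>,<e,e>>>, argument [ξ χ] : <t,e>; result <<e,e>,<e,e>>.
[γ ρ]: functor ρ : <t,<e,e>>, argument γ : t; result <e,e>.
[[[ξ χ] ψ] [γ ρ]]: functor [[ξ χ] ψ] : <<e,e>,<e,e>>, argument [γ ρ] : <e,e>; result <e,e>.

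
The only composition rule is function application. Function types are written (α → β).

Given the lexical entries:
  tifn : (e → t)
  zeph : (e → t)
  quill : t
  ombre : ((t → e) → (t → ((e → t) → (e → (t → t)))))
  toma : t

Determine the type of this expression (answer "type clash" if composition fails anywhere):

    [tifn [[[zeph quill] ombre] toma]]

type clash

At [zeph quill]: neither (e → t) nor t can take the other as argument; the node is ill-typed.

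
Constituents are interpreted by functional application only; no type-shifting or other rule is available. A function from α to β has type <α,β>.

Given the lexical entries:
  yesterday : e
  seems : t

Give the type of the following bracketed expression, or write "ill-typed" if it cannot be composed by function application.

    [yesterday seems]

At [yesterday seems]: neither e nor t can take the other as argument; the node is ill-typed.

ill-typed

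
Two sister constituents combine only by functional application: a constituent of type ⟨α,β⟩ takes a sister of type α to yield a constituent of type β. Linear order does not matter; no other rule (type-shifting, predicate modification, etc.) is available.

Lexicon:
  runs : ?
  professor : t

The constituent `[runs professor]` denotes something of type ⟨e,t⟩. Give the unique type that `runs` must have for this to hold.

⟨t,⟨e,t⟩⟩

[runs professor] is required to be ⟨e,t⟩. professor : t cannot yield ⟨e,t⟩ as functor, so runs : ⟨t,⟨e,t⟩⟩.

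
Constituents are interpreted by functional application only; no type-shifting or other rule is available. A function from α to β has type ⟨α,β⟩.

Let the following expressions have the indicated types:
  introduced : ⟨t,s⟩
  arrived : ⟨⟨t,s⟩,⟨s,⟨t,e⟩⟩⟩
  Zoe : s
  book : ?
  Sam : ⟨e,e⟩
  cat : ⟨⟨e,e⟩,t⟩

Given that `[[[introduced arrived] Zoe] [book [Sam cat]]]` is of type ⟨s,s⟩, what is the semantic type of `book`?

⟨t,⟨⟨t,e⟩,⟨s,s⟩⟩⟩

For [[[introduced arrived] Zoe] [book [Sam cat]]] to have type ⟨s,s⟩ with [[introduced arrived] Zoe] of type ⟨t,e⟩, [book [Sam cat]] must be the function: [book [Sam cat]] : ⟨⟨t,e⟩,⟨s,s⟩⟩.
For [book [Sam cat]] to have type ⟨⟨t,e⟩,⟨s,s⟩⟩ with [Sam cat] of type t, book must be the function: book : ⟨t,⟨⟨t,e⟩,⟨s,s⟩⟩⟩.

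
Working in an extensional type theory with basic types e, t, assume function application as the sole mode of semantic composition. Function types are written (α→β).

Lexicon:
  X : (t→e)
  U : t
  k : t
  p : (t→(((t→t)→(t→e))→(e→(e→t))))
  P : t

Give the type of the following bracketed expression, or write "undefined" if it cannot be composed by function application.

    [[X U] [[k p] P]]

undefined

At [X U], X : (t→e) takes U : t, giving e.
At [k p], p : (t→(((t→t)→(t→e))→(e→(e→t)))) takes k : t, giving (((t→t)→(t→e))→(e→(e→t))).
[[k p] P]: (((t→t)→(t→e))→(e→(e→t))) and t cannot combine by function application — type clash.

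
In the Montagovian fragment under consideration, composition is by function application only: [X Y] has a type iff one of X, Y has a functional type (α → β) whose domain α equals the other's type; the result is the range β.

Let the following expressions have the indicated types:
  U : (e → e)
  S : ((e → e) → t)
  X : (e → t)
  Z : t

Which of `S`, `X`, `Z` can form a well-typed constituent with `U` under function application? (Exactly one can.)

S

S — combines: S : ((e → e) → t) takes U : (e → e) as argument, giving t.
X : (e → t) — U needs e; X needs e; neither fits.
Z : t — U needs e; Z needs nothing (atomic); neither fits.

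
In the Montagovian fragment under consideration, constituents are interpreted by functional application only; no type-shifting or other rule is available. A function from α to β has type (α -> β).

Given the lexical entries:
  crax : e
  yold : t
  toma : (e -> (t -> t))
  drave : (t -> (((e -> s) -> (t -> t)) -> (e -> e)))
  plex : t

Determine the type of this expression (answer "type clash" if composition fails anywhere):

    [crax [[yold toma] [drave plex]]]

type clash

[yold toma]: t and (e -> (t -> t)) cannot combine by function application — type clash.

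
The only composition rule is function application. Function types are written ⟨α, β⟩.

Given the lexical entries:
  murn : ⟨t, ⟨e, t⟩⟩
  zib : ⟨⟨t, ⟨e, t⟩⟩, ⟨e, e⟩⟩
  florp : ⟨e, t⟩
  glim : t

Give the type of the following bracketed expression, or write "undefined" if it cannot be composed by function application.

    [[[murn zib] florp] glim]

undefined

[murn zib]: zib is ⟨⟨t, ⟨e, t⟩⟩, ⟨e, e⟩⟩, murn is ⟨t, ⟨e, t⟩⟩; result ⟨e, e⟩.
[[murn zib] florp]: ⟨e, e⟩ and ⟨e, t⟩ cannot combine by function application — type clash.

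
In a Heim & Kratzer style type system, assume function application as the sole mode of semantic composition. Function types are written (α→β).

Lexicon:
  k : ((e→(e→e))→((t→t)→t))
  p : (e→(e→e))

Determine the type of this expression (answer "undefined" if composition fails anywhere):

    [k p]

((t→t)→t)

[k p]: ((e→(e→e))→((t→t)→t)) applied to (e→(e→e)) yields ((t→t)→t).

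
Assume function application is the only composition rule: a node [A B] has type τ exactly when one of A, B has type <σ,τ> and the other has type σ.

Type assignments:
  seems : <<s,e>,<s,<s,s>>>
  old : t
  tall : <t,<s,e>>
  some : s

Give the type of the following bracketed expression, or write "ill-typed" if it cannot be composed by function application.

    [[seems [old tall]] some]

[old tall]: <t,<s,e>> applied to t yields <s,e>.
[seems [old tall]]: <<s,e>,<s,<s,s>>> applied to <s,e> yields <s,<s,s>>.
[[seems [old tall]] some]: <s,<s,s>> applied to s yields <s,s>.

<s,s>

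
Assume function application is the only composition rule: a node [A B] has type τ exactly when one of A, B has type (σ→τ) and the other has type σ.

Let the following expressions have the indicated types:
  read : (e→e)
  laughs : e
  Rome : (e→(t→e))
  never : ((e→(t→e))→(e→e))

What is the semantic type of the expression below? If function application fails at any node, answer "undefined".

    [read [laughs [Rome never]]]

e

[Rome never] — never of type ((e→(t→e))→(e→e)) combines with Rome of type (e→(t→e)): type (e→e).
[laughs [Rome never]] — [Rome never] of type (e→e) combines with laughs of type e: type e.
[read [laughs [Rome never]]] — read of type (e→e) combines with [laughs [Rome never]] of type e: type e.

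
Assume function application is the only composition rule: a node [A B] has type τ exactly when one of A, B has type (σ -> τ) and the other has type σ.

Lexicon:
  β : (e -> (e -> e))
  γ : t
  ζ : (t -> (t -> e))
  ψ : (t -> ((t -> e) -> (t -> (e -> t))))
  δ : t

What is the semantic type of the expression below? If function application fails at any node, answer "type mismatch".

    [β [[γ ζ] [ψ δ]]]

[γ ζ]: functor ζ : (t -> (t -> e)), argument γ : t; result (t -> e).
[ψ δ]: functor ψ : (t -> ((t -> e) -> (t -> (e -> t)))), argument δ : t; result ((t -> e) -> (t -> (e -> t))).
[[γ ζ] [ψ δ]]: functor [ψ δ] : ((t -> e) -> (t -> (e -> t))), argument [γ ζ] : (t -> e); result (t -> (e -> t)).
[β [[γ ζ] [ψ δ]]]: (e -> (e -> e)) and (t -> (e -> t)) cannot combine by function application — type clash.

type mismatch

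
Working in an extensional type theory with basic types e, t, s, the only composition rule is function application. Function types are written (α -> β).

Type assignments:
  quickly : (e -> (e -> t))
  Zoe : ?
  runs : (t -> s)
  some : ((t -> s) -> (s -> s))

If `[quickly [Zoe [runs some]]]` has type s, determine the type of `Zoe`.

((s -> s) -> ((e -> (e -> t)) -> s))

[quickly [Zoe [runs some]]] is required to be s. quickly : (e -> (e -> t)) cannot yield s as functor, so [Zoe [runs some]] : ((e -> (e -> t)) -> s).
[Zoe [runs some]] is required to be ((e -> (e -> t)) -> s). [runs some] : (s -> s) cannot yield ((e -> (e -> t)) -> s) as functor, so Zoe : ((s -> s) -> ((e -> (e -> t)) -> s)).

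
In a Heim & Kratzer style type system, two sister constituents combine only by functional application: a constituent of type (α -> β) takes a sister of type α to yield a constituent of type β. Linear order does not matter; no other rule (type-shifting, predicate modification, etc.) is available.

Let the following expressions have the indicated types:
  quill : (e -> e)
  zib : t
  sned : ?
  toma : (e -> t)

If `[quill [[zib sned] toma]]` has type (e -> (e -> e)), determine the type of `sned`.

For [quill [[zib sned] toma]] to have type (e -> (e -> e)) with quill of type (e -> e), [[zib sned] toma] must be the function: [[zib sned] toma] : ((e -> e) -> (e -> (e -> e))).
For [[zib sned] toma] to have type ((e -> e) -> (e -> (e -> e))) with toma of type (e -> t), [zib sned] must be the function: [zib sned] : ((e -> t) -> ((e -> e) -> (e -> (e -> e)))).
For [zib sned] to have type ((e -> t) -> ((e -> e) -> (e -> (e -> e)))) with zib of type t, sned must be the function: sned : (t -> ((e -> t) -> ((e -> e) -> (e -> (e -> e))))).

(t -> ((e -> t) -> ((e -> e) -> (e -> (e -> e)))))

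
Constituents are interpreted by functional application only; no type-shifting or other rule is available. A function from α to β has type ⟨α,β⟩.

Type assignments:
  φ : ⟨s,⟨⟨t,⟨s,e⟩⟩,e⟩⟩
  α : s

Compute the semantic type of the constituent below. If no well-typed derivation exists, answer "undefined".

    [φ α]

⟨⟨t,⟨s,e⟩⟩,e⟩

[φ α]: functor φ : ⟨s,⟨⟨t,⟨s,e⟩⟩,e⟩⟩, argument α : s; result ⟨⟨t,⟨s,e⟩⟩,e⟩.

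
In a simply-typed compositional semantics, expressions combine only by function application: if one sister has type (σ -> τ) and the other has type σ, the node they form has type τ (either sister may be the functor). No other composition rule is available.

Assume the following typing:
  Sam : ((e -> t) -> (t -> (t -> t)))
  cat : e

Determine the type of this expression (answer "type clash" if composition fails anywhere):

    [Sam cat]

type clash

[Sam cat]: ((e -> t) -> (t -> (t -> t))) with e — neither is a function whose domain matches the other; composition fails here.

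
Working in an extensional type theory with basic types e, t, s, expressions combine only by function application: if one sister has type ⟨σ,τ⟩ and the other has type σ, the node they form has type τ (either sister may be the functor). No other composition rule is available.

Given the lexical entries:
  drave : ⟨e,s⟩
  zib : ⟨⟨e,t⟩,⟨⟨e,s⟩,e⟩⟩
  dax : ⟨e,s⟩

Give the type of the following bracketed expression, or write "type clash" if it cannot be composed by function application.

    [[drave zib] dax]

type clash

[drave zib]: ⟨e,s⟩ and ⟨⟨e,t⟩,⟨⟨e,s⟩,e⟩⟩ cannot combine by function application — type clash.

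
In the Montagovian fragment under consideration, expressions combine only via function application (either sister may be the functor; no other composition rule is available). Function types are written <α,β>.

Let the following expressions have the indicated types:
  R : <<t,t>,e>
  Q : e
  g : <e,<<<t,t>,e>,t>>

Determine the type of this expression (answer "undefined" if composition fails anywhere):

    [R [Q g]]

t

[Q g] — g of type <e,<<<t,t>,e>,t>> combines with Q of type e: type <<<t,t>,e>,t>.
[R [Q g]] — [Q g] of type <<<t,t>,e>,t> combines with R of type <<t,t>,e>: type t.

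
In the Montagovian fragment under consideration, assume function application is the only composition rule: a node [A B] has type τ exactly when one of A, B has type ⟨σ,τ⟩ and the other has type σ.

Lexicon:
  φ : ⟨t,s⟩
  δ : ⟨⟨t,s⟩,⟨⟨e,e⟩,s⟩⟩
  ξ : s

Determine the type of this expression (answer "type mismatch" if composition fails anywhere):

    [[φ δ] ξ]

type mismatch

[φ δ]: δ is ⟨⟨t,s⟩,⟨⟨e,e⟩,s⟩⟩, φ is ⟨t,s⟩; result ⟨⟨e,e⟩,s⟩.
At [[φ δ] ξ]: neither ⟨⟨e,e⟩,s⟩ nor s can take the other as argument; the node is ill-typed.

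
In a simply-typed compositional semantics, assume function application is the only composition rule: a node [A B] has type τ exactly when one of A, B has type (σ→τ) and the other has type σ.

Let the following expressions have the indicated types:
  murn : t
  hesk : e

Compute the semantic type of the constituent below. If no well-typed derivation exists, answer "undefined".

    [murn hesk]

At [murn hesk]: neither t nor e can take the other as argument; the node is ill-typed.

undefined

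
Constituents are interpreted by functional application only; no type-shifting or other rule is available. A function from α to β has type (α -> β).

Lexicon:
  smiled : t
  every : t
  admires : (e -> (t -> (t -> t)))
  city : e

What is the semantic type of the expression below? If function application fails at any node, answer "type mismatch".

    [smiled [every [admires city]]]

t

[admires city]: (e -> (t -> (t -> t))) applied to e yields (t -> (t -> t)).
[every [admires city]]: (t -> (t -> t)) applied to t yields (t -> t).
[smiled [every [admires city]]]: (t -> t) applied to t yields t.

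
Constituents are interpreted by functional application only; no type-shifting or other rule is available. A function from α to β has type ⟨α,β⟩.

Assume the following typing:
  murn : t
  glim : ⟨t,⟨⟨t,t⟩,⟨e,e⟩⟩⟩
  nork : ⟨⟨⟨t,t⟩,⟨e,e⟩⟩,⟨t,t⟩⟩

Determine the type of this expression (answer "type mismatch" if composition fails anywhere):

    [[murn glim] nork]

⟨t,t⟩

[murn glim]: glim is ⟨t,⟨⟨t,t⟩,⟨e,e⟩⟩⟩, murn is t; result ⟨⟨t,t⟩,⟨e,e⟩⟩.
[[murn glim] nork]: nork is ⟨⟨⟨t,t⟩,⟨e,e⟩⟩,⟨t,t⟩⟩, [murn glim] is ⟨⟨t,t⟩,⟨e,e⟩⟩; result ⟨t,t⟩.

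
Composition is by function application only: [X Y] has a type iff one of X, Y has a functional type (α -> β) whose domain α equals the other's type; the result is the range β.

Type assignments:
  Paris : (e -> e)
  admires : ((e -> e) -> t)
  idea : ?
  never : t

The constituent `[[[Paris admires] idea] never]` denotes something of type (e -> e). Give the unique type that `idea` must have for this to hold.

[[[Paris admires] idea] never] is required to be (e -> e). never : t cannot yield (e -> e) as functor, so [[Paris admires] idea] : (t -> (e -> e)).
[[Paris admires] idea] is required to be (t -> (e -> e)). [Paris admires] : t cannot yield (t -> (e -> e)) as functor, so idea : (t -> (t -> (e -> e))).

(t -> (t -> (e -> e)))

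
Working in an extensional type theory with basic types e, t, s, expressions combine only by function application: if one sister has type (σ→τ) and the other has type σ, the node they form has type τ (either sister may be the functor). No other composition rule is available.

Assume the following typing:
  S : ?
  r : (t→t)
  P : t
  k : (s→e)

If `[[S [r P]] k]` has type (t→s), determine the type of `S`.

(t→((s→e)→(t→s)))

For [[S [r P]] k] to have type (t→s) with k of type (s→e), [S [r P]] must be the function: [S [r P]] : ((s→e)→(t→s)).
For [S [r P]] to have type ((s→e)→(t→s)) with [r P] of type t, S must be the function: S : (t→((s→e)→(t→s))).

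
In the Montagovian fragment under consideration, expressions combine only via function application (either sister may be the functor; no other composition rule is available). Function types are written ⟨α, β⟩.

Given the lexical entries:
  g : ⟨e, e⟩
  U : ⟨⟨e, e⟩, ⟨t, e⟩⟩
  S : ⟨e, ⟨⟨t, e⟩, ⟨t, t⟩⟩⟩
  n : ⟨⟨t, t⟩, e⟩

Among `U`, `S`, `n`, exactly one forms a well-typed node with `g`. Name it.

U

U — combines: U : ⟨⟨e, e⟩, ⟨t, e⟩⟩ takes g : ⟨e, e⟩ as argument, giving ⟨t, e⟩.
S : ⟨e, ⟨⟨t, e⟩, ⟨t, t⟩⟩⟩ — no; g wants e, and S wants e.
n : ⟨⟨t, t⟩, e⟩ — no; g wants e, and n wants ⟨t, t⟩.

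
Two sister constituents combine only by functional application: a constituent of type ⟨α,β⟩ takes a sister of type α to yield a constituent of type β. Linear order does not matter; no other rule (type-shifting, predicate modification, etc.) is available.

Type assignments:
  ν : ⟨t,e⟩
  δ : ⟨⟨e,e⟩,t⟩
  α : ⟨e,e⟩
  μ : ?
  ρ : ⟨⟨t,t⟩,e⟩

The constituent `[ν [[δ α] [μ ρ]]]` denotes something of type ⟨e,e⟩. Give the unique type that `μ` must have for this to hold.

For [ν [[δ α] [μ ρ]]] to have type ⟨e,e⟩ with ν of type ⟨t,e⟩, [[δ α] [μ ρ]] must be the function: [[δ α] [μ ρ]] : ⟨⟨t,e⟩,⟨e,e⟩⟩.
For [[δ α] [μ ρ]] to have type ⟨⟨t,e⟩,⟨e,e⟩⟩ with [δ α] of type t, [μ ρ] must be the function: [μ ρ] : ⟨t,⟨⟨t,e⟩,⟨e,e⟩⟩⟩.
For [μ ρ] to have type ⟨t,⟨⟨t,e⟩,⟨e,e⟩⟩⟩ with ρ of type ⟨⟨t,t⟩,e⟩, μ must be the function: μ : ⟨⟨⟨t,t⟩,e⟩,⟨t,⟨⟨t,e⟩,⟨e,e⟩⟩⟩⟩.

⟨⟨⟨t,t⟩,e⟩,⟨t,⟨⟨t,e⟩,⟨e,e⟩⟩⟩⟩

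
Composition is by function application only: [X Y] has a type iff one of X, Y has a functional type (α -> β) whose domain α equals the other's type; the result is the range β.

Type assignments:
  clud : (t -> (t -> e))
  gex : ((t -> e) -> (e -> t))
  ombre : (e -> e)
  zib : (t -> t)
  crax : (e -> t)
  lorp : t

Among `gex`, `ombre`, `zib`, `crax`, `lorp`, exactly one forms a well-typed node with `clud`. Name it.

gex : ((t -> e) -> (e -> t)) — clud needs t; gex needs (t -> e); neither fits.
ombre : (e -> e) — clud needs t; ombre needs e; neither fits.
zib : (t -> t) — clud needs t; zib needs t; neither fits.
crax : (e -> t) — clud needs t; crax needs e; neither fits.
lorp — combines: clud : (t -> (t -> e)) takes lorp : t as argument, giving (t -> e).

lorp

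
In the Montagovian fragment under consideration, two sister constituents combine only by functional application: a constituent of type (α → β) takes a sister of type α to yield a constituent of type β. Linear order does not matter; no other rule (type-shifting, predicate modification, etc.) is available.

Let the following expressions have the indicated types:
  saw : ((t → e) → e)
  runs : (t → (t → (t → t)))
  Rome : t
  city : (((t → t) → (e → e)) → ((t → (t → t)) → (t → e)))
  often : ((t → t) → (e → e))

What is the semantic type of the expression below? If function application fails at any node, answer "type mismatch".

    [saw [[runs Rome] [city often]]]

e

[runs Rome]: runs is (t → (t → (t → t))), Rome is t; result (t → (t → t)).
[city often]: city is (((t → t) → (e → e)) → ((t → (t → t)) → (t → e))), often is ((t → t) → (e → e)); result ((t → (t → t)) → (t → e)).
[[runs Rome] [city often]]: [city often] is ((t → (t → t)) → (t → e)), [runs Rome] is (t → (t → t)); result (t → e).
[saw [[runs Rome] [city often]]]: saw is ((t → e) → e), [[runs Rome] [city often]] is (t → e); result e.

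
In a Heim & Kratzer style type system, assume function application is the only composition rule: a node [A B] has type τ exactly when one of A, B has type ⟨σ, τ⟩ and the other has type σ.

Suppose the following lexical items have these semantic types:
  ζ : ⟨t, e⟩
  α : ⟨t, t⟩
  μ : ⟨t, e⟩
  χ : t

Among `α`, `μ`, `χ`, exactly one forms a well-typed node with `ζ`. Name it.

α : ⟨t, t⟩ — neither side's domain matches the other.
μ : ⟨t, e⟩ — neither side's domain matches the other.
χ — combines: ζ : ⟨t, e⟩ takes χ : t as argument, giving e.

χ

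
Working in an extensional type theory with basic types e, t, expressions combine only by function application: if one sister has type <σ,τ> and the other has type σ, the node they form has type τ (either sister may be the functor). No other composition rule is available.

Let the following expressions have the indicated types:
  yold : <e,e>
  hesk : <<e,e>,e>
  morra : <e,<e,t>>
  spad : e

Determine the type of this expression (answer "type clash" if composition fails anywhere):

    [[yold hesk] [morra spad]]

[yold hesk] — hesk of type <<e,e>,e> combines with yold of type <e,e>: type e.
[morra spad] — morra of type <e,<e,t>> combines with spad of type e: type <e,t>.
[[yold hesk] [morra spad]] — [morra spad] of type <e,t> combines with [yold hesk] of type e: type t.

t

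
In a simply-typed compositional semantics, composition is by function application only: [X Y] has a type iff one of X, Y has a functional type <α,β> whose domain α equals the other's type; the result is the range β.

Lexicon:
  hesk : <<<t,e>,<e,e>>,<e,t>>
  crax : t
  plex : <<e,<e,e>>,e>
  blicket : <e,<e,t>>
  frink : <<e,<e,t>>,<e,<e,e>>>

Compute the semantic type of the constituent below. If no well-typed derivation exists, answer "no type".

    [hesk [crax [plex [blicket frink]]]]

[blicket frink]: functor frink : <<e,<e,t>>,<e,<e,e>>>, argument blicket : <e,<e,t>>; result <e,<e,e>>.
[plex [blicket frink]]: functor plex : <<e,<e,e>>,e>, argument [blicket frink] : <e,<e,e>>; result e.
[crax [plex [blicket frink]]]: t with e — neither is a function whose domain matches the other; composition fails here.

no type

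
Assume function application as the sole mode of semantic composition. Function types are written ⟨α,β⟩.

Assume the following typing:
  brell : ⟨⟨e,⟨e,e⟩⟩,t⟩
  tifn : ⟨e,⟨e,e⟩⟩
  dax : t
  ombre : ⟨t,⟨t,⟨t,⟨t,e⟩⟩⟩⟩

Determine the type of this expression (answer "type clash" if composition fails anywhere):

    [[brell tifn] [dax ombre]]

[brell tifn]: brell is ⟨⟨e,⟨e,e⟩⟩,t⟩, tifn is ⟨e,⟨e,e⟩⟩; result t.
[dax ombre]: ombre is ⟨t,⟨t,⟨t,⟨t,e⟩⟩⟩⟩, dax is t; result ⟨t,⟨t,⟨t,e⟩⟩⟩.
[[brell tifn] [dax ombre]]: [dax ombre] is ⟨t,⟨t,⟨t,e⟩⟩⟩, [brell tifn] is t; result ⟨t,⟨t,e⟩⟩.

⟨t,⟨t,e⟩⟩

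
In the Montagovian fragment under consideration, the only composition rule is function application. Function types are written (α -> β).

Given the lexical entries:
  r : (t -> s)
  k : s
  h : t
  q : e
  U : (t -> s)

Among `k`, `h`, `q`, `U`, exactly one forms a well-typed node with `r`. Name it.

h

k : s — no; r wants t, and k wants nothing (atomic).
h — combines: r : (t -> s) takes h : t as argument, giving s.
q : e — no; r wants t, and q wants nothing (atomic).
U : (t -> s) — no; r wants t, and U wants t.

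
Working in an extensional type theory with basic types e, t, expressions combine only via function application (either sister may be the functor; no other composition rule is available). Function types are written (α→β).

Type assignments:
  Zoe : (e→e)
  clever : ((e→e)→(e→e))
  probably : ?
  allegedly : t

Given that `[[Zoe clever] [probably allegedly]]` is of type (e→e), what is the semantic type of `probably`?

For [[Zoe clever] [probably allegedly]] to have type (e→e) with [Zoe clever] of type (e→e), [probably allegedly] must be the function: [probably allegedly] : ((e→e)→(e→e)).
For [probably allegedly] to have type ((e→e)→(e→e)) with allegedly of type t, probably must be the function: probably : (t→((e→e)→(e→e))).

(t→((e→e)→(e→e)))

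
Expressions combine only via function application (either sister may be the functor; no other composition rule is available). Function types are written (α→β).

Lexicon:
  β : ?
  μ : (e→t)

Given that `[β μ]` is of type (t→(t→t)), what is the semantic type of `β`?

((e→t)→(t→(t→t)))

For [β μ] to have type (t→(t→t)) with μ of type (e→t), β must be the function: β : ((e→t)→(t→(t→t))).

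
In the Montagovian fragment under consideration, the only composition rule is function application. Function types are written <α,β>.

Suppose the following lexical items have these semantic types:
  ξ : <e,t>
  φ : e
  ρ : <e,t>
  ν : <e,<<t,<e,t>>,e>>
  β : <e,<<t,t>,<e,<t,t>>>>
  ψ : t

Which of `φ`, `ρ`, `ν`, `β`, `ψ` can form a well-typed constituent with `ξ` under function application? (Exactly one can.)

φ

φ — combines: ξ : <e,t> takes φ : e as argument, giving t.
ρ : <e,t> — neither side's domain matches the other.
ν : <e,<<t,<e,t>>,e>> — neither side's domain matches the other.
β : <e,<<t,t>,<e,<t,t>>>> — neither side's domain matches the other.
ψ : t — neither side's domain matches the other.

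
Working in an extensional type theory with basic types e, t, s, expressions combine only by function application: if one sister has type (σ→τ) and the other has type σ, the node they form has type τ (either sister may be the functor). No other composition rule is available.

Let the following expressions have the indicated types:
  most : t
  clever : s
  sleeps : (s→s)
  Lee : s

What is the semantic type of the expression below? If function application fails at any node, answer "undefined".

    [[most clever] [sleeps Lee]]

[most clever]: t with s — neither is a function whose domain matches the other; composition fails here.

undefined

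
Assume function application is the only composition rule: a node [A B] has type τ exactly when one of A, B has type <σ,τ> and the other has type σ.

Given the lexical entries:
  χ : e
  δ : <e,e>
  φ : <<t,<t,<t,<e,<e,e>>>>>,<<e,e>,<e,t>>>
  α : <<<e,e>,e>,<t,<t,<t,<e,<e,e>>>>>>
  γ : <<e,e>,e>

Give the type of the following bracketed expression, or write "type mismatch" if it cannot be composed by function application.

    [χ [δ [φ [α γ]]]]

[α γ]: α is <<<e,e>,e>,<t,<t,<t,<e,<e,e>>>>>>, γ is <<e,e>,e>; result <t,<t,<t,<e,<e,e>>>>>.
[φ [α γ]]: φ is <<t,<t,<t,<e,<e,e>>>>>,<<e,e>,<e,t>>>, [α γ] is <t,<t,<t,<e,<e,e>>>>>; result <<e,e>,<e,t>>.
[δ [φ [α γ]]]: [φ [α γ]] is <<e,e>,<e,t>>, δ is <e,e>; result <e,t>.
[χ [δ [φ [α γ]]]]: [δ [φ [α γ]]] is <e,t>, χ is e; result t.

t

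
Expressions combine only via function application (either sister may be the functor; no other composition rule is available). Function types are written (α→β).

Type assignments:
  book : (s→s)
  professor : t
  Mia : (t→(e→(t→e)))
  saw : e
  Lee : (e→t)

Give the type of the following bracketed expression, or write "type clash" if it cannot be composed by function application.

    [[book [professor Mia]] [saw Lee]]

At [professor Mia], Mia : (t→(e→(t→e))) takes professor : t, giving (e→(t→e)).
At [book [professor Mia]]: neither (s→s) nor (e→(t→e)) can take the other as argument; the node is ill-typed.

type clash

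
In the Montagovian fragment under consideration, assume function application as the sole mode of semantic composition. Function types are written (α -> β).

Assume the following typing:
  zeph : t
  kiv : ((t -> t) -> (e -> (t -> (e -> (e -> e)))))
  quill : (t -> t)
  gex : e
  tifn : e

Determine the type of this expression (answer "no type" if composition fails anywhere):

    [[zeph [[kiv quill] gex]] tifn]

[kiv quill]: functor kiv : ((t -> t) -> (e -> (t -> (e -> (e -> e))))), argument quill : (t -> t); result (e -> (t -> (e -> (e -> e)))).
[[kiv quill] gex]: functor [kiv quill] : (e -> (t -> (e -> (e -> e)))), argument gex : e; result (t -> (e -> (e -> e))).
[zeph [[kiv quill] gex]]: functor [[kiv quill] gex] : (t -> (e -> (e -> e))), argument zeph : t; result (e -> (e -> e)).
[[zeph [[kiv quill] gex]] tifn]: functor [zeph [[kiv quill] gex]] : (e -> (e -> e)), argument tifn : e; result (e -> e).

(e -> e)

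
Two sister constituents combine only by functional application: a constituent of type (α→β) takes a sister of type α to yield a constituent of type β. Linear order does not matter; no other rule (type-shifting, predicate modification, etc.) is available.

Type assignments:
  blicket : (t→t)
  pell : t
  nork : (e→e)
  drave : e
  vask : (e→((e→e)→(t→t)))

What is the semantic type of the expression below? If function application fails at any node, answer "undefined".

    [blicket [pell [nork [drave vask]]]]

[drave vask]: vask is (e→((e→e)→(t→t))), drave is e; result ((e→e)→(t→t)).
[nork [drave vask]]: [drave vask] is ((e→e)→(t→t)), nork is (e→e); result (t→t).
[pell [nork [drave vask]]]: [nork [drave vask]] is (t→t), pell is t; result t.
[blicket [pell [nork [drave vask]]]]: blicket is (t→t), [pell [nork [drave vask]]] is t; result t.

t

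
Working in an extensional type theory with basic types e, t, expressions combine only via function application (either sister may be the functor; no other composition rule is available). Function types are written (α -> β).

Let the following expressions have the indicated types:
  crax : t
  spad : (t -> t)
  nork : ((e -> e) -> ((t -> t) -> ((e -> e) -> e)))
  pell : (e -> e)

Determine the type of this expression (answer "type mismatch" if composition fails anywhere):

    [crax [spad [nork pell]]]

[nork pell]: ((e -> e) -> ((t -> t) -> ((e -> e) -> e))) applied to (e -> e) yields ((t -> t) -> ((e -> e) -> e)).
[spad [nork pell]]: ((t -> t) -> ((e -> e) -> e)) applied to (t -> t) yields ((e -> e) -> e).
At [crax [spad [nork pell]]]: neither t nor ((e -> e) -> e) can take the other as argument; the node is ill-typed.

type mismatch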